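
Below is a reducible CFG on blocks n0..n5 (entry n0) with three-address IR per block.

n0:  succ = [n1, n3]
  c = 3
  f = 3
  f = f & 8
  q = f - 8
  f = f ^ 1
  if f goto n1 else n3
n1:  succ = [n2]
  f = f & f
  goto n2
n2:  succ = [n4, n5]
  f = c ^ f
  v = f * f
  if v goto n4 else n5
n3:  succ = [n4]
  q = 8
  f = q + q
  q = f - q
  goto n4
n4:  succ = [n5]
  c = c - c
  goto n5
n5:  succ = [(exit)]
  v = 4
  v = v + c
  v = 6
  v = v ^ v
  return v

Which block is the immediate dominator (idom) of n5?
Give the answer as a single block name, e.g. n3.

Answer: n0

Derivation:
idom tree: n1←n0 n2←n1 n3←n0 n4←n0 n5←n0
Dom∩ at merges:
  n4: preds {n2,n3}: {n0,n1,n2} ∩ {n0,n3} = {n0}; idom=n0
  n5: preds {n2,n4}: {n0,n1,n2} ∩ {n0,n4} = {n0}; idom=n0

idom(n5) = n0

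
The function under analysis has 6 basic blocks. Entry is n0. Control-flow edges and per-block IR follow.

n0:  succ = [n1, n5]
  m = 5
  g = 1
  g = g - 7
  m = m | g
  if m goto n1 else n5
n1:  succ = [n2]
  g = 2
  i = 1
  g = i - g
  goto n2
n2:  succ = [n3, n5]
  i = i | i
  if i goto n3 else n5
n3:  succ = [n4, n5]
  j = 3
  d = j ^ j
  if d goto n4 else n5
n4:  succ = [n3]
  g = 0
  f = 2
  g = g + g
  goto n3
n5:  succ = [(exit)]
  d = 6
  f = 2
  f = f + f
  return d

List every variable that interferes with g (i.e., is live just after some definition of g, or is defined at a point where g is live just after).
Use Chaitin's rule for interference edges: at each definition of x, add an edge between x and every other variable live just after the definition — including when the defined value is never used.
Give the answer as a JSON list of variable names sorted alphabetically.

Answer: ["f", "i", "m"]

Working:
Per-block:
  n0 def {g,m} use ∅
  n1 def {g,i} use ∅
  n2 def {i} use {i}
  n3 def {d,j} use ∅
  n4 def {f,g} use ∅
  n5 def {d,f} use ∅

Live sets:
  live n0: ∅→∅
  live n1: ∅→{i}
  live n2: {i}→∅
  live n3: ∅→∅
  live n4: ∅→∅
  live n5: ∅→∅

Interference:
  d — {f}
  f — {d,g}
  g — {f,i,m}
  i — {g}
  j — ∅
  m — {g}

N(g) = ["f", "i", "m"]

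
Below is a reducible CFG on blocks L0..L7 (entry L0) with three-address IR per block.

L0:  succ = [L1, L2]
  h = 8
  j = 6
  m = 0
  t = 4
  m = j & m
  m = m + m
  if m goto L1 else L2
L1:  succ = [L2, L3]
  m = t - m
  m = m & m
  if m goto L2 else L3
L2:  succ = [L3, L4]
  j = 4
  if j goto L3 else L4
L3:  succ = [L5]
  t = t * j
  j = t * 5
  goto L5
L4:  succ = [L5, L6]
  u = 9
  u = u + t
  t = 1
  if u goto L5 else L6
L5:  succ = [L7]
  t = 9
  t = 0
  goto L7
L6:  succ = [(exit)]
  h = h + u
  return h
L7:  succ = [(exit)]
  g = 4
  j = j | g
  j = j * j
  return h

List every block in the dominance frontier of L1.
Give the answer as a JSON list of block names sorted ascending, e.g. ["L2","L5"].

Answer: ["L2", "L3"]

Derivation:
idom tree: L1←L0 L2←L0 L3←L0 L4←L2 L5←L0 L6←L4 L7←L5
Join-block Dom:
  L2: preds {L0,L1}: {L0} ∩ {L0,L1} = {L0}; idom=L0
  L3: preds {L1,L2}: {L0,L1} ∩ {L0,L2} = {L0}; idom=L0
  L5: preds {L3,L4}: {L0,L3} ∩ {L0,L2,L4} = {L0}; idom=L0

DF walk-up:
  L2←L0: walk · to L0
  L2←L1: walk L1 to L0
  L3←L1: walk L1 to L0
  L3←L2: walk L2 to L0
  L5←L3: walk L3 to L0
  L5←L4: walk L4→L2 to L0
  L0: DF=∅
  L1: DF={L2,L3}
  L2: DF={L3,L5}
  L3: DF={L5}
  L4: DF={L5}
  L5: DF=∅
  L6: DF=∅
  L7: DF=∅

DF(L1) = ["L2", "L3"]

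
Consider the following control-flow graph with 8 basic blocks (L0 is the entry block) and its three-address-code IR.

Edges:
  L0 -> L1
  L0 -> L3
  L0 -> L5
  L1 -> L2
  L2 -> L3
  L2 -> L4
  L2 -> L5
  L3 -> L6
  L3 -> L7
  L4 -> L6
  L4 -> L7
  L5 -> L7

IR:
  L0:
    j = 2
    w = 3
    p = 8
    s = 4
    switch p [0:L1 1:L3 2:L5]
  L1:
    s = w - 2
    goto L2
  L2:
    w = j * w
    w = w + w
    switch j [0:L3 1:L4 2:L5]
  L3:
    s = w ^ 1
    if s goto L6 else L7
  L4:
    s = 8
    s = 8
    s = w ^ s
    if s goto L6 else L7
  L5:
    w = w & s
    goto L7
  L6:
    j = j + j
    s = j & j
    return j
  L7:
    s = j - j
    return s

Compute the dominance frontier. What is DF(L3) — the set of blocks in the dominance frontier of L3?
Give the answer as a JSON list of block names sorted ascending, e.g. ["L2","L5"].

Answer: ["L6", "L7"]

Analysis:
idom tree: L1←L0 L2←L1 L3←L0 L4←L2 L5←L0 L6←L0 L7←L0
Join-block Dom:
  L3: preds {L0,L2}: {L0} ∩ {L0,L1,L2} = {L0}; idom=L0
  L5: preds {L0,L2}: {L0} ∩ {L0,L1,L2} = {L0}; idom=L0
  L6: preds {L3,L4}: {L0,L3} ∩ {L0,L1,L2,L4} = {L0}; idom=L0
  L7: preds {L3,L4,L5}: {L0,L3} ∩ {L0,L1,L2,L4} ∩ {L0,L5} = {L0}; idom=L0

DF derivation:
  L3←L0: walk · to L0
  L3←L2: walk L2→L1 to L0
  L5←L0: walk · to L0
  L5←L2: walk L2→L1 to L0
  L6←L3: walk L3 to L0
  L6←L4: walk L4→L2→L1 to L0
  L7←L3: walk L3 to L0
  L7←L4: walk L4→L2→L1 to L0
  L7←L5: walk L5 to L0
  DF(L0)=∅
  DF(L1)={L3,L5,L6,L7}
  DF(L2)={L3,L5,L6,L7}
  DF(L3)={L6,L7}
  DF(L4)={L6,L7}
  DF(L5)={L7}
  DF(L6)=∅
  DF(L7)=∅

DF(L3) = ["L6", "L7"]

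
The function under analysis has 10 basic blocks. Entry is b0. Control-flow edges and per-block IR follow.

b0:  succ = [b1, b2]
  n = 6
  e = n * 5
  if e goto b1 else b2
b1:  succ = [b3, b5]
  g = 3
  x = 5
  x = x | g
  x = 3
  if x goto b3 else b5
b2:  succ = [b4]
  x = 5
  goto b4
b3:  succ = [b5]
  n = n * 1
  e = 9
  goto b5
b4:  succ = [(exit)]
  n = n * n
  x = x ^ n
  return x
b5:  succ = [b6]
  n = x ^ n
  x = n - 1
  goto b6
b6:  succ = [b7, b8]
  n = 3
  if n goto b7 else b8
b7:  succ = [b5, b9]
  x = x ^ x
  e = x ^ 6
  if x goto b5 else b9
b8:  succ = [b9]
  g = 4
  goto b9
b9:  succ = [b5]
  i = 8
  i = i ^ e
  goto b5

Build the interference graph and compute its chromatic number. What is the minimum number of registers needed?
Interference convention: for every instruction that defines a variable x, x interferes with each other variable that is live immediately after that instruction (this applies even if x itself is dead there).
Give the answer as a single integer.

Answer: 4

Analysis:
def/use:
  b0: def={e,n} ue=∅
  b1: def={g,x} ue=∅
  b2: def={x} ue=∅
  b3: def={e,n} ue={n}
  b4: def={n,x} ue={n,x}
  b5: def={n,x} ue={n,x}
  b6: def={n} ue=∅
  b7: def={e,x} ue={x}
  b8: def={g} ue=∅
  b9: def={i} ue={e}

Liveness:
  b0: in=∅ out={e,n}
  b1: in={e,n} out={e,n,x}
  b2: in={n} out={n,x}
  b3: in={n,x} out={e,n,x}
  b4: in={n,x} out=∅
  b5: in={e,n,x} out={e,x}
  b6: in={e,x} out={e,n,x}
  b7: in={n,x} out={e,n,x}
  b8: in={e,n,x} out={e,n,x}
  b9: in={e,n,x} out={e,n,x}

Conflict graph:
  e — {g,i,n,x}
  g — {e,n,x}
  i — {e,n,x}
  n — {e,g,i,x}
  x — {e,g,i,n}

Colouring:
  {e,g,n,x} pairwise interfere (4-clique) ⇒ χ ≥ 4
  4-colouring: c0={e}  c1={n}  c2={x}  c3={g,i}
  χ = 4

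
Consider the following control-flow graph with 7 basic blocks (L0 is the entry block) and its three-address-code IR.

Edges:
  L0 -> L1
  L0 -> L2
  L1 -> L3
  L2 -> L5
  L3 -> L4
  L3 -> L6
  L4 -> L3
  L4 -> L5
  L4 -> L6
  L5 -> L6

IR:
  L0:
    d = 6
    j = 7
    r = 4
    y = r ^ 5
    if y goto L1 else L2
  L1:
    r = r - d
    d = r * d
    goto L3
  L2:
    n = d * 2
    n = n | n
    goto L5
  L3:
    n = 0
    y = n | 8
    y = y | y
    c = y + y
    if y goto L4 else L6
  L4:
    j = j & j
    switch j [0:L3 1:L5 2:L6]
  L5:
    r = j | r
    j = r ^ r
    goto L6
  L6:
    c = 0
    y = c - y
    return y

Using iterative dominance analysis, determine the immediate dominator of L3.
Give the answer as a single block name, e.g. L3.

Answer: L1

Analysis:
idom tree: L1←L0 L2←L0 L3←L1 L4←L3 L5←L0 L6←L0
Join-block Dom:
  L3: preds {L1,L4}: {L0,L1} ∩ {L0,L1,L3,L4} = {L0,L1}; idom=L1
  L5: preds {L2,L4}: {L0,L2} ∩ {L0,L1,L3,L4} = {L0}; idom=L0
  L6: preds {L3,L4,L5}: {L0,L1,L3} ∩ {L0,L1,L3,L4} ∩ {L0,L5} = {L0}; idom=L0

idom(L3) = L1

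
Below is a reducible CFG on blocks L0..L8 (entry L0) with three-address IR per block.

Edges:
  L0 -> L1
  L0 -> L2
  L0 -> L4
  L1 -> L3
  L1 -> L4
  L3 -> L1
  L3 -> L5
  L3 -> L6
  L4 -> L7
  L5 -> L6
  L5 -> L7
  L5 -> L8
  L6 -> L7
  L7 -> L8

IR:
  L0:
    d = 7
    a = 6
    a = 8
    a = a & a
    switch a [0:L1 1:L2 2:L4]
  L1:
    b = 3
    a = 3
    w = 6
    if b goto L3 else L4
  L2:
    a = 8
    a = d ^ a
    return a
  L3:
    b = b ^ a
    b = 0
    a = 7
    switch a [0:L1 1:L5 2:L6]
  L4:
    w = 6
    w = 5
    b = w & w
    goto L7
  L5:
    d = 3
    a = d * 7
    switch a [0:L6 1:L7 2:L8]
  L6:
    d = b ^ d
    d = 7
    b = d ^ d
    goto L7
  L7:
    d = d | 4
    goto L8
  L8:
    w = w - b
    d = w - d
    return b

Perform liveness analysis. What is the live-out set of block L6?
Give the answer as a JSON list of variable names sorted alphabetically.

def/use:
  L0: def={a,d} ue=∅
  L1: def={a,b,w} ue=∅
  L2: def={a} ue={d}
  L3: def={a,b} ue={a,b}
  L4: def={b,w} ue=∅
  L5: def={a,d} ue=∅
  L6: def={b,d} ue={b,d}
  L7: def={d} ue={d}
  L8: def={d,w} ue={b,d,w}

Live sets:
  live L0: ∅→{d}
  live L1: {d}→{a,b,d,w}
  live L2: {d}→∅
  live L3: {a,b,d,w}→{b,d,w}
  live L4: {d}→{b,d,w}
  live L5: {b,w}→{b,d,w}
  live L6: {b,d,w}→{b,d,w}
  live L7: {b,d,w}→{b,d,w}
  live L8: {b,d,w}→∅

live-out(L6) = ["b", "d", "w"]

Answer: ["b", "d", "w"]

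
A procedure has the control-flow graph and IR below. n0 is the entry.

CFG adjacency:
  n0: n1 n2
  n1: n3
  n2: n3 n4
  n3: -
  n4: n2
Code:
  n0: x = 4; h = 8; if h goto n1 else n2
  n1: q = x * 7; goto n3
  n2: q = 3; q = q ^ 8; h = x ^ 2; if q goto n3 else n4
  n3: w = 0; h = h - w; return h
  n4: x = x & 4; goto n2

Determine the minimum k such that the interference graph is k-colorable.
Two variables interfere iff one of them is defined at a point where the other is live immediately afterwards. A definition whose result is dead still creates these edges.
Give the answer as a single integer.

def/use:
  n0 def {h,x} use ∅
  n1 def {q} use {x}
  n2 def {h,q} use {x}
  n3 def {h,w} use {h}
  n4 def {x} use {x}

Live sets:
  n0: in=∅ out={h,x}
  n1: in={h,x} out={h}
  n2: in={x} out={h,x}
  n3: in={h} out=∅
  n4: in={x} out={x}

Interfere edges:
  h — {q,w,x}
  q — {h,x}
  w — {h}
  x — {h,q}

Colouring:
  {h,q,x} pairwise interfere (3-clique) ⇒ χ ≥ 3
  assign h→R0 q→R1 w→R1 x→R2 — no edge inside a register ⇒ χ ≤ 3
  χ = 3

Answer: 3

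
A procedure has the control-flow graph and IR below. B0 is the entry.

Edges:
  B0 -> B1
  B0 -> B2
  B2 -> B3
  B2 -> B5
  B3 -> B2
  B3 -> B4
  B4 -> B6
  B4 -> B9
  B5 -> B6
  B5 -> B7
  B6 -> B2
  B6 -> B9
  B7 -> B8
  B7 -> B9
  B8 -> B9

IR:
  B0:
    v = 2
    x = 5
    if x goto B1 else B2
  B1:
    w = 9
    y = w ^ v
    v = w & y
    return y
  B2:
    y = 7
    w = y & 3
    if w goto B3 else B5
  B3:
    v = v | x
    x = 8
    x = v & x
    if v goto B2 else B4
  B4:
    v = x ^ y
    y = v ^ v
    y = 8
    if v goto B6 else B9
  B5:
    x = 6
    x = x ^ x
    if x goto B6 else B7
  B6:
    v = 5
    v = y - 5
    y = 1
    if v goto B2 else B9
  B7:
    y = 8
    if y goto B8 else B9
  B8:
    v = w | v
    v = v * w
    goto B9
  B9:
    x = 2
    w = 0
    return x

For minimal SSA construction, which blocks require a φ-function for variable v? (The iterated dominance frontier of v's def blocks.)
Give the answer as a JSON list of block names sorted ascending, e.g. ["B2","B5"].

idom tree: B1←B0 B2←B0 B3←B2 B4←B3 B5←B2 B6←B2 B7←B5 B8←B7 B9←B2
Dom∩ at merges:
  B2: preds {B0,B3,B6}: {B0} ∩ {B0,B2,B3} ∩ {B0,B2,B6} = {B0}; idom=B0
  B6: preds {B4,B5}: {B0,B2,B3,B4} ∩ {B0,B2,B5} = {B0,B2}; idom=B2
  B9: preds {B4,B6,B7,B8}: {B0,B2,B3,B4} ∩ {B0,B2,B6} ∩ {B0,B2,B5,B7} ∩ {B0,B2,B5,B7,B8} = {B0,B2}; idom=B2

Frontier:
  join B2 pred B0: · stop@B0
  join B2 pred B3: B3→B2 stop@B0
  join B2 pred B6: B6→B2 stop@B0
  join B6 pred B4: B4→B3 stop@B2
  join B6 pred B5: B5 stop@B2
  join B9 pred B4: B4→B3 stop@B2
  join B9 pred B6: B6 stop@B2
  join B9 pred B7: B7→B5 stop@B2
  join B9 pred B8: B8→B7→B5 stop@B2
  DF(B0)=∅
  DF(B1)=∅
  DF(B2)={B2}
  DF(B3)={B2,B6,B9}
  DF(B4)={B6,B9}
  DF(B5)={B6,B9}
  DF(B6)={B2,B9}
  DF(B7)={B9}
  DF(B8)={B9}
  DF(B9)=∅

φ for v: defs {B0,B1,B3,B4,B6,B8}
  DF⁺ = {B2,B6,B9}

Answer: ["B2", "B6", "B9"]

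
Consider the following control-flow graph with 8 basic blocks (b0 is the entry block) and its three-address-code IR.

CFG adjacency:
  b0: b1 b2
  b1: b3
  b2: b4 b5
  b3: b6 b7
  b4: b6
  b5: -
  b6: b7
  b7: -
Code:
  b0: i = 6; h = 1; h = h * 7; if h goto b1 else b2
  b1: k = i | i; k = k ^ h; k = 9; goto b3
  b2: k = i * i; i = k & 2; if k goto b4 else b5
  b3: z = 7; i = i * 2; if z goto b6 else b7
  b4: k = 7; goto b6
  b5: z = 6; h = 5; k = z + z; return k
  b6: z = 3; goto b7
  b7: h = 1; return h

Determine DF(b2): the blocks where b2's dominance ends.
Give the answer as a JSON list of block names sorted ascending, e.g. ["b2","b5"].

idom tree: b1←b0 b2←b0 b3←b1 b4←b2 b5←b2 b6←b0 b7←b0
Dom∩ at merges:
  b6: preds {b3,b4}: {b0,b1,b3} ∩ {b0,b2,b4} = {b0}; idom=b0
  b7: preds {b3,b6}: {b0,b1,b3} ∩ {b0,b6} = {b0}; idom=b0

Frontier:
  join b6 pred b3: b3→b1 stop@b0
  join b6 pred b4: b4→b2 stop@b0
  join b7 pred b3: b3→b1 stop@b0
  join b7 pred b6: b6 stop@b0
  b0: DF=∅
  b1: DF={b6,b7}
  b2: DF={b6}
  b3: DF={b6,b7}
  b4: DF={b6}
  b5: DF=∅
  b6: DF={b7}
  b7: DF=∅

DF(b2) = ["b6"]

Answer: ["b6"]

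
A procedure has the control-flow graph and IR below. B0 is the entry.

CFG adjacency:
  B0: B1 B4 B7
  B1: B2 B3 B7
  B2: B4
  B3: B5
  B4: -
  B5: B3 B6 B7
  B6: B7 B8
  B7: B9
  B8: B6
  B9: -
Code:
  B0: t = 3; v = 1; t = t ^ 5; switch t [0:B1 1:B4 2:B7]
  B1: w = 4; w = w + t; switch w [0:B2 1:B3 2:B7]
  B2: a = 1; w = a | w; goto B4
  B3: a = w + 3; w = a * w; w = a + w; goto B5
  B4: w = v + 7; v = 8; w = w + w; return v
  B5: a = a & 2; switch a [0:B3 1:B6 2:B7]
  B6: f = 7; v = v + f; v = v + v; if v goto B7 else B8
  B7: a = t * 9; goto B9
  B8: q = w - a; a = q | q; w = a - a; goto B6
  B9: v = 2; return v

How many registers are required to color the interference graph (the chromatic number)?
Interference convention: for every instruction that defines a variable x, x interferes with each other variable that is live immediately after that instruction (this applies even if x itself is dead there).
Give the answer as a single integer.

Answer: 5

Working:
Per-block:
  B0 def {t,v} use ∅
  B1 def {w} use {t}
  B2 def {a,w} use {w}
  B3 def {a,w} use {w}
  B4 def {v,w} use {v}
  B5 def {a} use {a}
  B6 def {f,v} use {v}
  B7 def {a} use {t}
  B8 def {a,q,w} use {a,w}
  B9 def {v} use ∅

Live sets:
  B0 li=∅ lo={t,v}
  B1 li={t,v} lo={t,v,w}
  B2 li={v,w} lo={v}
  B3 li={t,v,w} lo={a,t,v,w}
  B4 li={v} lo=∅
  B5 li={a,t,v,w} lo={a,t,v,w}
  B6 li={a,t,v,w} lo={a,t,v,w}
  B7 li={t} lo=∅
  B8 li={a,t,v,w} lo={a,t,v,w}
  B9 li=∅ lo=∅

Conflict graph:
  a: {f,t,v,w}
  f: {a,t,v,w}
  q: {t,v}
  t: {a,f,q,v,w}
  v: {a,f,q,t,w}
  w: {a,f,t,v}

Registers:
  clique {a,f,t,v,w} ⇒ need ≥ 5
  assign a→c2 f→c3 q→c2 t→c0 v→c1 w→c4 — no edge inside a register ⇒ χ ≤ 5
  χ = 5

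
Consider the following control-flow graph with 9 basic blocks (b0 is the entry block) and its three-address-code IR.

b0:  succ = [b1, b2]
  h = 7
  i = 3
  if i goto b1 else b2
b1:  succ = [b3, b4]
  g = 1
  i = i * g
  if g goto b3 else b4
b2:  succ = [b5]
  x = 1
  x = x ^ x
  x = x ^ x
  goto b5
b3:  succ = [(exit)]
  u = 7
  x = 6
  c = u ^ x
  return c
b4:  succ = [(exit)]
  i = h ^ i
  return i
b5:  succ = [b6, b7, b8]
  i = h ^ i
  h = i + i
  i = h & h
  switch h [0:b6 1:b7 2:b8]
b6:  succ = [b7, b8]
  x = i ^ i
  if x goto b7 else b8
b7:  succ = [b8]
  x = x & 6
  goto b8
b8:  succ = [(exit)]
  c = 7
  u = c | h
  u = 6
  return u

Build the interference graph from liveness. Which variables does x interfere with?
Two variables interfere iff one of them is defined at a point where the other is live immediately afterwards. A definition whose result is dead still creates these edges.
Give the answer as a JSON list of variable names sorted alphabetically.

Per-block:
  b0: {h,i} / ∅
  b1: {g,i} / {i}
  b2: {x} / ∅
  b3: {c,u,x} / ∅
  b4: {i} / {h,i}
  b5: {h,i} / {h,i}
  b6: {x} / {i}
  b7: {x} / {x}
  b8: {c,u} / {h}

Liveness:
  b0: in=∅ out={h,i}
  b1: in={h,i} out={h,i}
  b2: in={h,i} out={h,i,x}
  b3: in=∅ out=∅
  b4: in={h,i} out=∅
  b5: in={h,i,x} out={h,i,x}
  b6: in={h,i} out={h,x}
  b7: in={h,x} out={h}
  b8: in={h} out=∅

Conflict graph:
  c↔{h}
  g↔{h,i}
  h↔{c,g,i,x}
  i↔{g,h,x}
  u↔{x}
  x↔{h,i,u}

N(x) = ["h", "i", "u"]

Answer: ["h", "i", "u"]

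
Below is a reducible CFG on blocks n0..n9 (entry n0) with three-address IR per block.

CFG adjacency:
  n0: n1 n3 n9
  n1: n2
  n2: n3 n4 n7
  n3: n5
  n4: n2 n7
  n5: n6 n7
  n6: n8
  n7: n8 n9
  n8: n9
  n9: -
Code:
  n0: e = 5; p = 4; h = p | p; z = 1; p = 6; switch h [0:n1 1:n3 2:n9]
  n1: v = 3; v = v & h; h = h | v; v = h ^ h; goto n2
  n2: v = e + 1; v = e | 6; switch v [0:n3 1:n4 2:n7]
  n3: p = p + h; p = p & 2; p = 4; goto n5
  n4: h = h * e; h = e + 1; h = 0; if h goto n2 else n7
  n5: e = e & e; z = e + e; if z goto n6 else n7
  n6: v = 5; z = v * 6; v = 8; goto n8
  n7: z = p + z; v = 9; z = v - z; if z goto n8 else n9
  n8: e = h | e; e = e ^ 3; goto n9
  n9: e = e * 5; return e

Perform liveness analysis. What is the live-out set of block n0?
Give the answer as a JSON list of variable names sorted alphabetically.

Block summaries:
  n0: def={e,h,p,z} ue=∅
  n1: def={h,v} ue={h}
  n2: def={v} ue={e}
  n3: def={p} ue={h,p}
  n4: def={h} ue={e,h}
  n5: def={e,z} ue={e}
  n6: def={v,z} ue=∅
  n7: def={v,z} ue={p,z}
  n8: def={e} ue={e,h}
  n9: def={e} ue={e}

Live sets:
  n0 li=∅ lo={e,h,p,z}
  n1 li={e,h,p,z} lo={e,h,p,z}
  n2 li={e,h,p,z} lo={e,h,p,z}
  n3 li={e,h,p} lo={e,h,p}
  n4 li={e,h,p,z} lo={e,h,p,z}
  n5 li={e,h,p} lo={e,h,p,z}
  n6 li={e,h} lo={e,h}
  n7 li={e,h,p,z} lo={e,h}
  n8 li={e,h} lo={e}
  n9 li={e} lo=∅

live-out(n0) = ["e", "h", "p", "z"]

Answer: ["e", "h", "p", "z"]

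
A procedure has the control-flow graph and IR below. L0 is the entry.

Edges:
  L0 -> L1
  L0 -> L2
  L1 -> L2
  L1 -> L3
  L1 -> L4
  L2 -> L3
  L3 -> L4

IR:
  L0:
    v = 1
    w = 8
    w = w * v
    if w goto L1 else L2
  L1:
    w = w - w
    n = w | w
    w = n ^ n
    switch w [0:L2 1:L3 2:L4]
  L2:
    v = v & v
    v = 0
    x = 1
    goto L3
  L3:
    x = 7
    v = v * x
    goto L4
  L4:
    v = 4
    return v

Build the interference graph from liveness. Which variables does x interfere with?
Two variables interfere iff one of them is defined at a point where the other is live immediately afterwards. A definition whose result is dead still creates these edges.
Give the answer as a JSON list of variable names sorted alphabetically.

Answer: ["v"]

Derivation:
Block summaries:
  L0 def {v,w} use ∅
  L1 def {n,w} use {w}
  L2 def {v,x} use {v}
  L3 def {v,x} use {v}
  L4 def {v} use ∅

Liveness:
  L0: in=∅ out={v,w}
  L1: in={v,w} out={v}
  L2: in={v} out={v}
  L3: in={v} out=∅
  L4: in=∅ out=∅

Interfere edges:
  n — {v}
  v — {n,w,x}
  w — {v}
  x — {v}

N(x) = ["v"]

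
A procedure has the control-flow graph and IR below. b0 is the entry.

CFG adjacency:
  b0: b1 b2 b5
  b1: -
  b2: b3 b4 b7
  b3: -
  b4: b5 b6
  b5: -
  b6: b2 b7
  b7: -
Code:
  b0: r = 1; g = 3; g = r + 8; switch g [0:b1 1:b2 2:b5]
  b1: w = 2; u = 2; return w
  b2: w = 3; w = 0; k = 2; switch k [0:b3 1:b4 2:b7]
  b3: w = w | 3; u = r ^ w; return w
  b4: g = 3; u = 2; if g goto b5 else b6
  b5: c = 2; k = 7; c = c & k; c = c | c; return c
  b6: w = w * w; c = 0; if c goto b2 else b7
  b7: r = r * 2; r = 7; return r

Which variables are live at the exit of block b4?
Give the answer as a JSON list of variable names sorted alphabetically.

def/use:
  b0: def={g,r} ue=∅
  b1: def={u,w} ue=∅
  b2: def={k,w} ue=∅
  b3: def={u,w} ue={r,w}
  b4: def={g,u} ue=∅
  b5: def={c,k} ue=∅
  b6: def={c,w} ue={w}
  b7: def={r} ue={r}

Liveness:
  b0 li=∅ lo={r}
  b1 li=∅ lo=∅
  b2 li={r} lo={r,w}
  b3 li={r,w} lo=∅
  b4 li={r,w} lo={r,w}
  b5 li=∅ lo=∅
  b6 li={r,w} lo={r}
  b7 li={r} lo=∅

live-out(b4) = ["r", "w"]

Answer: ["r", "w"]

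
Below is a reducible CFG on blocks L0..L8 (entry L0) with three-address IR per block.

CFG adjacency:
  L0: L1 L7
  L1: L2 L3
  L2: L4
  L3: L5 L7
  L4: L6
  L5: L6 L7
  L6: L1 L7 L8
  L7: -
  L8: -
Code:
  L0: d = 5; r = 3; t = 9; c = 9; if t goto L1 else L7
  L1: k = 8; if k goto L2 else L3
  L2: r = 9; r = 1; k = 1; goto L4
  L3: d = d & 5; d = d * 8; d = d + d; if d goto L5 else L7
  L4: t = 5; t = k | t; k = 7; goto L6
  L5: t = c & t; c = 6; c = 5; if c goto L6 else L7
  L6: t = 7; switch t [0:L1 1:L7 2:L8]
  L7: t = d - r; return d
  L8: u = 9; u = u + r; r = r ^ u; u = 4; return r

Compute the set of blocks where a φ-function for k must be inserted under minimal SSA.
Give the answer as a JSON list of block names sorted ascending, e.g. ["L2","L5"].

Answer: ["L1", "L6", "L7"]

Derivation:
idom tree: L1←L0 L2←L1 L3←L1 L4←L2 L5←L3 L6←L1 L7←L0 L8←L6
Dom∩ at merges:
  L1: preds {L0,L6}: {L0} ∩ {L0,L1,L6} = {L0}; idom=L0
  L6: preds {L4,L5}: {L0,L1,L2,L4} ∩ {L0,L1,L3,L5} = {L0,L1}; idom=L1
  L7: preds {L0,L3,L5,L6}: {L0} ∩ {L0,L1,L3} ∩ {L0,L1,L3,L5} ∩ {L0,L1,L6} = {L0}; idom=L0

Frontier:
  join L1 pred L0: · stop@L0
  join L1 pred L6: L6→L1 stop@L0
  join L6 pred L4: L4→L2 stop@L1
  join L6 pred L5: L5→L3 stop@L1
  join L7 pred L0: · stop@L0
  join L7 pred L3: L3→L1 stop@L0
  join L7 pred L5: L5→L3→L1 stop@L0
  join L7 pred L6: L6→L1 stop@L0
  DF(L0)=∅
  DF(L1)={L1,L7}
  DF(L2)={L6}
  DF(L3)={L6,L7}
  DF(L4)={L6}
  DF(L5)={L6,L7}
  DF(L6)={L1,L7}
  DF(L7)=∅
  DF(L8)=∅

φ for k: defs {L1,L2,L4}
  DF⁺ = {L1,L6,L7}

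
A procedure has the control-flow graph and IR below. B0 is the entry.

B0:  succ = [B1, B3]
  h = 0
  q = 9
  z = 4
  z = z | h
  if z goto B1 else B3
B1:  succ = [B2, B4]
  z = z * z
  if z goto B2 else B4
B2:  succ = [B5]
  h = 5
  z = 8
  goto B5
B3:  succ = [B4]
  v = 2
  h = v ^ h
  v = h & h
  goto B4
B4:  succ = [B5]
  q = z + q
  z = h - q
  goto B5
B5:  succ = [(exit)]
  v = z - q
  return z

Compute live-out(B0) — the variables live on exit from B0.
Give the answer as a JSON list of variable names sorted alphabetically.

Block summaries:
  B0: def={h,q,z} ue=∅
  B1: def={z} ue={z}
  B2: def={h,z} ue=∅
  B3: def={h,v} ue={h}
  B4: def={q,z} ue={h,q,z}
  B5: def={v} ue={q,z}

Backward fixpoint:
  B0 li=∅ lo={h,q,z}
  B1 li={h,q,z} lo={h,q,z}
  B2 li={q} lo={q,z}
  B3 li={h,q,z} lo={h,q,z}
  B4 li={h,q,z} lo={q,z}
  B5 li={q,z} lo=∅

live-out(B0) = ["h", "q", "z"]

Answer: ["h", "q", "z"]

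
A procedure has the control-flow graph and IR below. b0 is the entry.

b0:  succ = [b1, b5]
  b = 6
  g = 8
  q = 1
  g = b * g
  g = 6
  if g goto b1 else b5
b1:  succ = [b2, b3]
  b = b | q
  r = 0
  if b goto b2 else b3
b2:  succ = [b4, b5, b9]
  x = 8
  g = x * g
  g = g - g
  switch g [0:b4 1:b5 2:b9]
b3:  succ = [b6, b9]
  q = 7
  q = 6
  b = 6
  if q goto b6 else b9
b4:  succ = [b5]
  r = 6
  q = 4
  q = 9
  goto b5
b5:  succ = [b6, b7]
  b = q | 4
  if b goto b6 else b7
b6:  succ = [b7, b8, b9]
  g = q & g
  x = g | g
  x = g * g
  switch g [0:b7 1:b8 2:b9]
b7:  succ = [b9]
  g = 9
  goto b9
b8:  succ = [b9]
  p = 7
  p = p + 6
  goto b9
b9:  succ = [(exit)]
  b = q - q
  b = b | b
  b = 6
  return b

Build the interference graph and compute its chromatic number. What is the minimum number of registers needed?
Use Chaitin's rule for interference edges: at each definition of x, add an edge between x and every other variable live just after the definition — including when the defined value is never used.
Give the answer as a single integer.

def/use:
  b0: {b,g,q} / ∅
  b1: {b,r} / {b,q}
  b2: {g,x} / {g}
  b3: {b,q} / ∅
  b4: {q,r} / ∅
  b5: {b} / {q}
  b6: {g,x} / {g,q}
  b7: {g} / ∅
  b8: {p} / ∅
  b9: {b} / {q}

Live sets:
  b0: in=∅ out={b,g,q}
  b1: in={b,g,q} out={g,q}
  b2: in={g,q} out={g,q}
  b3: in={g} out={g,q}
  b4: in={g} out={g,q}
  b5: in={g,q} out={g,q}
  b6: in={g,q} out={q}
  b7: in={q} out={q}
  b8: in={q} out={q}
  b9: in={q} out=∅

Conflict graph:
  b↔{g,q,r}
  g↔{b,q,r,x}
  p↔{q}
  q↔{b,g,p,r,x}
  r↔{b,g,q}
  x↔{g,q}

Chromatic number:
  lower bound: {b,g,q,r} mutually conflict ⇒ χ ≥ 4
  assign b→c2 g→c1 p→c1 q→c0 r→c3 x→c2 — no edge inside a register ⇒ χ ≤ 4
  χ = 4

Answer: 4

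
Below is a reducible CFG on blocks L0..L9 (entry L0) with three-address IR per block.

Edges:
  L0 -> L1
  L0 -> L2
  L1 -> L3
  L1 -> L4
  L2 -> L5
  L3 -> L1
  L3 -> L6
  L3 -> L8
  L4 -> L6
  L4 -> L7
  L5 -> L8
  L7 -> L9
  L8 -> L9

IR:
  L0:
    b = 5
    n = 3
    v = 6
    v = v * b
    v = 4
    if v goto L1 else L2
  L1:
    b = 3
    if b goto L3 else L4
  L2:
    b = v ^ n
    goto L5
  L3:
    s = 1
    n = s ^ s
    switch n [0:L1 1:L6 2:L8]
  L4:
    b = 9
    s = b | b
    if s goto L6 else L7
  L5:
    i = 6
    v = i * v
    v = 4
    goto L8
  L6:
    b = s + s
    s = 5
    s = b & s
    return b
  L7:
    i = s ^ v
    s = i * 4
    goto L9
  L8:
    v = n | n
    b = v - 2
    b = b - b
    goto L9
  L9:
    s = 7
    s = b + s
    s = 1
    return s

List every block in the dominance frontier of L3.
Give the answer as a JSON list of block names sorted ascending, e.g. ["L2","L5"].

idom tree: L1←L0 L2←L0 L3←L1 L4←L1 L5←L2 L6←L1 L7←L4 L8←L0 L9←L0
Dom at joins:
  L1: preds {L0,L3}: {L0} ∩ {L0,L1,L3} = {L0}; idom=L0
  L6: preds {L3,L4}: {L0,L1,L3} ∩ {L0,L1,L4} = {L0,L1}; idom=L1
  L8: preds {L3,L5}: {L0,L1,L3} ∩ {L0,L2,L5} = {L0}; idom=L0
  L9: preds {L7,L8}: {L0,L1,L4,L7} ∩ {L0,L8} = {L0}; idom=L0

DF walk-up:
  join L1 pred L0: · stop@L0
  join L1 pred L3: L3→L1 stop@L0
  join L6 pred L3: L3 stop@L1
  join L6 pred L4: L4 stop@L1
  join L8 pred L3: L3→L1 stop@L0
  join L8 pred L5: L5→L2 stop@L0
  join L9 pred L7: L7→L4→L1 stop@L0
  join L9 pred L8: L8 stop@L0
  L0: DF=∅
  L1: DF={L1,L8,L9}
  L2: DF={L8}
  L3: DF={L1,L6,L8}
  L4: DF={L6,L9}
  L5: DF={L8}
  L6: DF=∅
  L7: DF={L9}
  L8: DF={L9}
  L9: DF=∅

DF(L3) = ["L1", "L6", "L8"]

Answer: ["L1", "L6", "L8"]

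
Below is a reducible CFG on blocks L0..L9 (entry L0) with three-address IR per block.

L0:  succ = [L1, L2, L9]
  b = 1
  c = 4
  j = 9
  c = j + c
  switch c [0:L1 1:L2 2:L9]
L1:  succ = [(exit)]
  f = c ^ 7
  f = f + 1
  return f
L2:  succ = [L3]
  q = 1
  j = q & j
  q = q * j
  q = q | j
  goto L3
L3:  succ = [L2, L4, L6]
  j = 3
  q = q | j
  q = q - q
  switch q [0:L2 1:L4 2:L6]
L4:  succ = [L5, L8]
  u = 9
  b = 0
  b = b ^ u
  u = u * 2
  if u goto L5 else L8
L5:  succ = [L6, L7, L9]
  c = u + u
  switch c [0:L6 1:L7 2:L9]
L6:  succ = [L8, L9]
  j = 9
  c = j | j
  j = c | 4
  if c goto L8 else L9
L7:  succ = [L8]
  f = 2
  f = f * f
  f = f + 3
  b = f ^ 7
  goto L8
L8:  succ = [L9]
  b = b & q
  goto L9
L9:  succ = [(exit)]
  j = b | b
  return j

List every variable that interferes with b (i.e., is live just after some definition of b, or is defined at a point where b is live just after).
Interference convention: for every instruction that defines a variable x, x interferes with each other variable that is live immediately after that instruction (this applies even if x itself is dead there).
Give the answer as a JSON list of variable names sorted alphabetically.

Answer: ["c", "j", "q", "u"]

Derivation:
Per-block:
  L0 def {b,c,j} use ∅
  L1 def {f} use {c}
  L2 def {j,q} use {j}
  L3 def {j,q} use {q}
  L4 def {b,u} use ∅
  L5 def {c} use {u}
  L6 def {c,j} use ∅
  L7 def {b,f} use ∅
  L8 def {b} use {b,q}
  L9 def {j} use {b}

Liveness:
  live L0: ∅→{b,c,j}
  live L1: {c}→∅
  live L2: {b,j}→{b,q}
  live L3: {b,q}→{b,j,q}
  live L4: {q}→{b,q,u}
  live L5: {b,q,u}→{b,q}
  live L6: {b,q}→{b,q}
  live L7: {q}→{b,q}
  live L8: {b,q}→{b}
  live L9: {b}→∅

Interference:
  b: {c,j,q,u}
  c: {b,j,q}
  f: {q}
  j: {b,c,q}
  q: {b,c,f,j,u}
  u: {b,q}

N(b) = ["c", "j", "q", "u"]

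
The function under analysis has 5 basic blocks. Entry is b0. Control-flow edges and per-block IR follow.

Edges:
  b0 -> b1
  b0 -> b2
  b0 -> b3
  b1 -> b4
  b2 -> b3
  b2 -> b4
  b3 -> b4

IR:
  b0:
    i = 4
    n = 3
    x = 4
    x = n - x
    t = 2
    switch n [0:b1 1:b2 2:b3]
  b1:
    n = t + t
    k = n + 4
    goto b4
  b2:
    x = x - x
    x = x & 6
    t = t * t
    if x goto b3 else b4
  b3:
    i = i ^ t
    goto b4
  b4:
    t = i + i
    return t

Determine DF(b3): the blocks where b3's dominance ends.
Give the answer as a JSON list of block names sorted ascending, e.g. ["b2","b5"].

Answer: ["b4"]

Analysis:
idom tree: b1←b0 b2←b0 b3←b0 b4←b0
Dom∩ at merges:
  b3: preds {b0,b2}: {b0} ∩ {b0,b2} = {b0}; idom=b0
  b4: preds {b1,b2,b3}: {b0,b1} ∩ {b0,b2} ∩ {b0,b3} = {b0}; idom=b0

DF derivation:
  b3←b0: walk · to b0
  b3←b2: walk b2 to b0
  b4←b1: walk b1 to b0
  b4←b2: walk b2 to b0
  b4←b3: walk b3 to b0
  b0: DF=∅
  b1: DF={b4}
  b2: DF={b3,b4}
  b3: DF={b4}
  b4: DF=∅

DF(b3) = ["b4"]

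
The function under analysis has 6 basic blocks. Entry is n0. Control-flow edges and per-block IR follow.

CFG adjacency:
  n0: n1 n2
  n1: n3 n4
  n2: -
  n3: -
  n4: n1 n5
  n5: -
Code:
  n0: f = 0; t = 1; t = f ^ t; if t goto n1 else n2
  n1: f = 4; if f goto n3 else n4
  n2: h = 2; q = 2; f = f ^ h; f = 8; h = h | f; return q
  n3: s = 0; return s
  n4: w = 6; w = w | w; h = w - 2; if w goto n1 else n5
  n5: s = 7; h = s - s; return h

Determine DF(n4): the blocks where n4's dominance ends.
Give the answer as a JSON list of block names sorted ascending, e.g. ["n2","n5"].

idom tree: n1←n0 n2←n0 n3←n1 n4←n1 n5←n4
Join-block Dom:
  n1: preds {n0,n4}: {n0} ∩ {n0,n1,n4} = {n0}; idom=n0

DF walk-up:
  join n1 pred n0: · stop@n0
  join n1 pred n4: n4→n1 stop@n0
  DF(n0)=∅
  DF(n1)={n1}
  DF(n2)=∅
  DF(n3)=∅
  DF(n4)={n1}
  DF(n5)=∅

DF(n4) = ["n1"]

Answer: ["n1"]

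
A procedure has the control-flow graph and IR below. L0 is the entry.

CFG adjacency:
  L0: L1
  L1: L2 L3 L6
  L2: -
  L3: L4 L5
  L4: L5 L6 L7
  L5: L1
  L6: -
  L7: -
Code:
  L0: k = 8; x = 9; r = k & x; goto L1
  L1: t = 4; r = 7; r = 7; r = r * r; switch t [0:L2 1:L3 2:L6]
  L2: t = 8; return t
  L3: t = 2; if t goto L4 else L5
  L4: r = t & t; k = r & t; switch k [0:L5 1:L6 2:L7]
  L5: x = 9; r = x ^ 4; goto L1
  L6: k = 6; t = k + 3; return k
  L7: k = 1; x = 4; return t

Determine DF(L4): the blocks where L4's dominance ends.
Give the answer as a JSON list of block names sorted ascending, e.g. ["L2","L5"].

Answer: ["L5", "L6"]

Analysis:
idom tree: L1←L0 L2←L1 L3←L1 L4←L3 L5←L3 L6←L1 L7←L4
Dom∩ at merges:
  L1: preds {L0,L5}: {L0} ∩ {L0,L1,L3,L5} = {L0}; idom=L0
  L5: preds {L3,L4}: {L0,L1,L3} ∩ {L0,L1,L3,L4} = {L0,L1,L3}; idom=L3
  L6: preds {L1,L4}: {L0,L1} ∩ {L0,L1,L3,L4} = {L0,L1}; idom=L1

Frontier:
  join L1 pred L0: · stop@L0
  join L1 pred L5: L5→L3→L1 stop@L0
  join L5 pred L3: · stop@L3
  join L5 pred L4: L4 stop@L3
  join L6 pred L1: · stop@L1
  join L6 pred L4: L4→L3 stop@L1
  L0: DF=∅
  L1: DF={L1}
  L2: DF=∅
  L3: DF={L1,L6}
  L4: DF={L5,L6}
  L5: DF={L1}
  L6: DF=∅
  L7: DF=∅

DF(L4) = ["L5", "L6"]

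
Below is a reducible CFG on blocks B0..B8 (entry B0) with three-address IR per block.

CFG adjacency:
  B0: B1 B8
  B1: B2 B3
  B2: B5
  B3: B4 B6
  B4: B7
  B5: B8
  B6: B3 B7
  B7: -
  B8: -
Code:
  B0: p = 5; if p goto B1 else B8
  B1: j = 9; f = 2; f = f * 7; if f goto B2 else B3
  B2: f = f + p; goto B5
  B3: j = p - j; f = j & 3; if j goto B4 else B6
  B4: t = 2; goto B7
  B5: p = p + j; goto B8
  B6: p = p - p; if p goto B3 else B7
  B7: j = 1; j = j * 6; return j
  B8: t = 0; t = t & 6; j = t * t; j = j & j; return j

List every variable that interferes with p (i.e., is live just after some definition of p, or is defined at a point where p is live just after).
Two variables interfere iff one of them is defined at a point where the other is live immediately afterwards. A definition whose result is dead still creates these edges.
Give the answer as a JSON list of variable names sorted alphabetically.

Answer: ["f", "j"]

Analysis:
Block summaries:
  B0 def {p} use ∅
  B1 def {f,j} use ∅
  B2 def {f} use {f,p}
  B3 def {f,j} use {j,p}
  B4 def {t} use ∅
  B5 def {p} use {j,p}
  B6 def {p} use {p}
  B7 def {j} use ∅
  B8 def {j,t} use ∅

Liveness:
  B0: in=∅ out={p}
  B1: in={p} out={f,j,p}
  B2: in={f,j,p} out={j,p}
  B3: in={j,p} out={j,p}
  B4: in=∅ out=∅
  B5: in={j,p} out=∅
  B6: in={j,p} out={j,p}
  B7: in=∅ out=∅
  B8: in=∅ out=∅

Conflict graph:
  f↔{j,p}
  j↔{f,p}
  p↔{f,j}
  t↔∅

N(p) = ["f", "j"]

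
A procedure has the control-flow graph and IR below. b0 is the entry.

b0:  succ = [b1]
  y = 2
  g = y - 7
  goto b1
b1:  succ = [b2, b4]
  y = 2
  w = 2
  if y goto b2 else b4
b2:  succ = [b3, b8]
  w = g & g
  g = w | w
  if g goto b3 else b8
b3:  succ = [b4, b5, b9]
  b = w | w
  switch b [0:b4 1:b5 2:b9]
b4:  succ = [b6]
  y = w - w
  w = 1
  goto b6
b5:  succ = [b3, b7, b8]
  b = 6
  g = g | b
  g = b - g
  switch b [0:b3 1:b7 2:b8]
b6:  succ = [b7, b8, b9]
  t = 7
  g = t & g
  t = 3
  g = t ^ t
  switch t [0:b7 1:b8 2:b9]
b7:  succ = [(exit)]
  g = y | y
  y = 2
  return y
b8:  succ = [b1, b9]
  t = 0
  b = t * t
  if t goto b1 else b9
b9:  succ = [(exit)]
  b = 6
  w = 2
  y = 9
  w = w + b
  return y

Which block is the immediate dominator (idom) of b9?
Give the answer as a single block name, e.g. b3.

Answer: b1

Derivation:
idom tree: b1←b0 b2←b1 b3←b2 b4←b1 b5←b3 b6←b4 b7←b1 b8←b1 b9←b1
Join-block Dom:
  b1: preds {b0,b8}: {b0} ∩ {b0,b1,b8} = {b0}; idom=b0
  b3: preds {b2,b5}: {b0,b1,b2} ∩ {b0,b1,b2,b3,b5} = {b0,b1,b2}; idom=b2
  b4: preds {b1,b3}: {b0,b1} ∩ {b0,b1,b2,b3} = {b0,b1}; idom=b1
  b7: preds {b5,b6}: {b0,b1,b2,b3,b5} ∩ {b0,b1,b4,b6} = {b0,b1}; idom=b1
  b8: preds {b2,b5,b6}: {b0,b1,b2} ∩ {b0,b1,b2,b3,b5} ∩ {b0,b1,b4,b6} = {b0,b1}; idom=b1
  b9: preds {b3,b6,b8}: {b0,b1,b2,b3} ∩ {b0,b1,b4,b6} ∩ {b0,b1,b8} = {b0,b1}; idom=b1

idom(b9) = b1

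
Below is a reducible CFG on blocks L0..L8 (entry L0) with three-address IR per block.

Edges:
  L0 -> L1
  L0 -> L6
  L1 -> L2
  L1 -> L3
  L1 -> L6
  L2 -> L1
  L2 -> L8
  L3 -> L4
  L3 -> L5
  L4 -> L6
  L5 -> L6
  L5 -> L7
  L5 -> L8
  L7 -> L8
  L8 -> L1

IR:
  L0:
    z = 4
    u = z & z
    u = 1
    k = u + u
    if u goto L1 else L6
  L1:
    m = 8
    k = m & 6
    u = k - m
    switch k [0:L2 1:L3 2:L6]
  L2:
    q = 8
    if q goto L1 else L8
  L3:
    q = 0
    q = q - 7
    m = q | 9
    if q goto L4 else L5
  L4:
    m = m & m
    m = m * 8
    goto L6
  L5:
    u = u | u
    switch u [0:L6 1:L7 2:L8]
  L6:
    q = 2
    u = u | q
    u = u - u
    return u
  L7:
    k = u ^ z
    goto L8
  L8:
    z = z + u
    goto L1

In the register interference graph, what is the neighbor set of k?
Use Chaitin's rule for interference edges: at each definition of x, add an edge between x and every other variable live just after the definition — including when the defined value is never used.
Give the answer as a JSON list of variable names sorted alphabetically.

Per-block:
  L0 def {k,u,z} use ∅
  L1 def {k,m,u} use ∅
  L2 def {q} use ∅
  L3 def {m,q} use ∅
  L4 def {m} use {m}
  L5 def {u} use {u}
  L6 def {q,u} use {u}
  L7 def {k} use {u,z}
  L8 def {z} use {u,z}

Liveness:
  L0 li=∅ lo={u,z}
  L1 li={z} lo={u,z}
  L2 li={u,z} lo={u,z}
  L3 li={u,z} lo={m,u,z}
  L4 li={m,u} lo={u}
  L5 li={u,z} lo={u,z}
  L6 li={u} lo=∅
  L7 li={u,z} lo={u,z}
  L8 li={u,z} lo={z}

Interference:
  k: {m,u,z}
  m: {k,q,u,z}
  q: {m,u,z}
  u: {k,m,q,z}
  z: {k,m,q,u}

N(k) = ["m", "u", "z"]

Answer: ["m", "u", "z"]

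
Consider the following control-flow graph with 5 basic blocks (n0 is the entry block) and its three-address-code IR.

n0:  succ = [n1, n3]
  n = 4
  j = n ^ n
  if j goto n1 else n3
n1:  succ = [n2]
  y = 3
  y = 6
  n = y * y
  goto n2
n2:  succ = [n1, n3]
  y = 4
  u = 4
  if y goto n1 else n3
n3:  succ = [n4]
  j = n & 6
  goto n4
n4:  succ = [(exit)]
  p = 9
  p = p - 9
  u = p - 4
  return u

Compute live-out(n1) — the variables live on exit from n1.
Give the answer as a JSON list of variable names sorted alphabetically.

Per-block:
  n0: def={j,n} ue=∅
  n1: def={n,y} ue=∅
  n2: def={u,y} ue=∅
  n3: def={j} ue={n}
  n4: def={p,u} ue=∅

Live sets:
  n0 li=∅ lo={n}
  n1 li=∅ lo={n}
  n2 li={n} lo={n}
  n3 li={n} lo=∅
  n4 li=∅ lo=∅

live-out(n1) = ["n"]

Answer: ["n"]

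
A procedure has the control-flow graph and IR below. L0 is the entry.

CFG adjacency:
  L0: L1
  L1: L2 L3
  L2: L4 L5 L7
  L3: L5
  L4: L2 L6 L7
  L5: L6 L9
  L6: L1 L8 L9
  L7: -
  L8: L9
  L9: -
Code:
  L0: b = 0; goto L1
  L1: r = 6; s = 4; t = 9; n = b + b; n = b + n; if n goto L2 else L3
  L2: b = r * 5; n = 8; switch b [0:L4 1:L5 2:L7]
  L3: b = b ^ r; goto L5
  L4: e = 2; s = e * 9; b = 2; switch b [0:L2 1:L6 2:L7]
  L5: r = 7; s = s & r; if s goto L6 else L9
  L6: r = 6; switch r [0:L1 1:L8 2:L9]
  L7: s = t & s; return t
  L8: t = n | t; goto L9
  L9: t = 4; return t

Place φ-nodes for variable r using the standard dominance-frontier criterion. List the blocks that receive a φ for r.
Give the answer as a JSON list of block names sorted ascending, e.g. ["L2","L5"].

Answer: ["L1", "L6", "L9"]

Analysis:
idom tree: L1←L0 L2←L1 L3←L1 L4←L2 L5←L1 L6←L1 L7←L2 L8←L6 L9←L1
Dom at joins:
  L1: preds {L0,L6}: {L0} ∩ {L0,L1,L6} = {L0}; idom=L0
  L2: preds {L1,L4}: {L0,L1} ∩ {L0,L1,L2,L4} = {L0,L1}; idom=L1
  L5: preds {L2,L3}: {L0,L1,L2} ∩ {L0,L1,L3} = {L0,L1}; idom=L1
  L6: preds {L4,L5}: {L0,L1,L2,L4} ∩ {L0,L1,L5} = {L0,L1}; idom=L1
  L7: preds {L2,L4}: {L0,L1,L2} ∩ {L0,L1,L2,L4} = {L0,L1,L2}; idom=L2
  L9: preds {L5,L6,L8}: {L0,L1,L5} ∩ {L0,L1,L6} ∩ {L0,L1,L6,L8} = {L0,L1}; idom=L1

DF derivation:
  join L1 pred L0: · stop@L0
  join L1 pred L6: L6→L1 stop@L0
  join L2 pred L1: · stop@L1
  join L2 pred L4: L4→L2 stop@L1
  join L5 pred L2: L2 stop@L1
  join L5 pred L3: L3 stop@L1
  join L6 pred L4: L4→L2 stop@L1
  join L6 pred L5: L5 stop@L1
  join L7 pred L2: · stop@L2
  join L7 pred L4: L4 stop@L2
  join L9 pred L5: L5 stop@L1
  join L9 pred L6: L6 stop@L1
  join L9 pred L8: L8→L6 stop@L1
  L0 → ∅
  L1 → {L1}
  L2 → {L2,L5,L6}
  L3 → {L5}
  L4 → {L2,L6,L7}
  L5 → {L6,L9}
  L6 → {L1,L9}
  L7 → ∅
  L8 → {L9}
  L9 → ∅

φ for r: defs {L1,L5,L6}
  DF⁺ = {L1,L6,L9}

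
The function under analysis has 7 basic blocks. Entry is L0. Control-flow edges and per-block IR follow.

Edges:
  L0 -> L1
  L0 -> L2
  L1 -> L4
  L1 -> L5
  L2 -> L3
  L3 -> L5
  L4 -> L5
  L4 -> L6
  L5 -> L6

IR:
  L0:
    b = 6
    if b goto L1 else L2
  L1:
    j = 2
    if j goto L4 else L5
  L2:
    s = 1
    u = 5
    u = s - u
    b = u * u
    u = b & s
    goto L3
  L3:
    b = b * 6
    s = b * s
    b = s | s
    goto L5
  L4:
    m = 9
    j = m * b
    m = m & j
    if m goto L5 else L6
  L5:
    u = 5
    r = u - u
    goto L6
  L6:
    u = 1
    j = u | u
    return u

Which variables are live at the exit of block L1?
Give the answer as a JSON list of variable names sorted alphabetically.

Block summaries:
  L0: {b} / ∅
  L1: {j} / ∅
  L2: {b,s,u} / ∅
  L3: {b,s} / {b,s}
  L4: {j,m} / {b}
  L5: {r,u} / ∅
  L6: {j,u} / ∅

Backward fixpoint:
  L0: in=∅ out={b}
  L1: in={b} out={b}
  L2: in=∅ out={b,s}
  L3: in={b,s} out=∅
  L4: in={b} out=∅
  L5: in=∅ out=∅
  L6: in=∅ out=∅

live-out(L1) = ["b"]

Answer: ["b"]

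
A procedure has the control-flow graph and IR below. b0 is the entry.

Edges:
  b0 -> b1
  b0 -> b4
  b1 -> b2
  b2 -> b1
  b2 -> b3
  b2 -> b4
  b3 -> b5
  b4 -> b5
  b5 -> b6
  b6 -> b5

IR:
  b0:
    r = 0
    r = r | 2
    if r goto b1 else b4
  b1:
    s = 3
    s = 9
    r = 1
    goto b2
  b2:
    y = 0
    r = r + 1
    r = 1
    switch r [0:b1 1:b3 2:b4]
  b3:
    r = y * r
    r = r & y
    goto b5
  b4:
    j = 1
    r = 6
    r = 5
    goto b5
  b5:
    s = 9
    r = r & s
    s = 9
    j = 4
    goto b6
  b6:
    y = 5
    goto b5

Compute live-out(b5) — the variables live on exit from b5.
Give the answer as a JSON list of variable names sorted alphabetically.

def/use:
  b0: {r} / ∅
  b1: {r,s} / ∅
  b2: {r,y} / {r}
  b3: {r} / {r,y}
  b4: {j,r} / ∅
  b5: {j,r,s} / {r}
  b6: {y} / ∅

Liveness:
  b0 li=∅ lo=∅
  b1 li=∅ lo={r}
  b2 li={r} lo={r,y}
  b3 li={r,y} lo={r}
  b4 li=∅ lo={r}
  b5 li={r} lo={r}
  b6 li={r} lo={r}

live-out(b5) = ["r"]

Answer: ["r"]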